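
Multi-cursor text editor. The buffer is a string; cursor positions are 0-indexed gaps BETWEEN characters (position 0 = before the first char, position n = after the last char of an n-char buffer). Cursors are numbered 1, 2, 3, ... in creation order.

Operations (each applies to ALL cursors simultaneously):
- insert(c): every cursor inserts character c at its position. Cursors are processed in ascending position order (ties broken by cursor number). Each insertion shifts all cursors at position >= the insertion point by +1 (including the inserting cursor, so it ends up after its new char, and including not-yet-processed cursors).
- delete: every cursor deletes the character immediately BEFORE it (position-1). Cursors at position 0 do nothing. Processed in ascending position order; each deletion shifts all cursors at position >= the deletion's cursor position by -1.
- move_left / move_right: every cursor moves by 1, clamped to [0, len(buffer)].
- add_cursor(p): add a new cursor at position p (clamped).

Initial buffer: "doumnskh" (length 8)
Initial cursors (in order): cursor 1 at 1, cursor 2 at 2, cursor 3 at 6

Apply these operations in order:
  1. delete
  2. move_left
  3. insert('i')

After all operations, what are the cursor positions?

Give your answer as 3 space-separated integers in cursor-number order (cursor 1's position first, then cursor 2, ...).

Answer: 2 2 5

Derivation:
After op 1 (delete): buffer="umnkh" (len 5), cursors c1@0 c2@0 c3@3, authorship .....
After op 2 (move_left): buffer="umnkh" (len 5), cursors c1@0 c2@0 c3@2, authorship .....
After op 3 (insert('i')): buffer="iiuminkh" (len 8), cursors c1@2 c2@2 c3@5, authorship 12..3...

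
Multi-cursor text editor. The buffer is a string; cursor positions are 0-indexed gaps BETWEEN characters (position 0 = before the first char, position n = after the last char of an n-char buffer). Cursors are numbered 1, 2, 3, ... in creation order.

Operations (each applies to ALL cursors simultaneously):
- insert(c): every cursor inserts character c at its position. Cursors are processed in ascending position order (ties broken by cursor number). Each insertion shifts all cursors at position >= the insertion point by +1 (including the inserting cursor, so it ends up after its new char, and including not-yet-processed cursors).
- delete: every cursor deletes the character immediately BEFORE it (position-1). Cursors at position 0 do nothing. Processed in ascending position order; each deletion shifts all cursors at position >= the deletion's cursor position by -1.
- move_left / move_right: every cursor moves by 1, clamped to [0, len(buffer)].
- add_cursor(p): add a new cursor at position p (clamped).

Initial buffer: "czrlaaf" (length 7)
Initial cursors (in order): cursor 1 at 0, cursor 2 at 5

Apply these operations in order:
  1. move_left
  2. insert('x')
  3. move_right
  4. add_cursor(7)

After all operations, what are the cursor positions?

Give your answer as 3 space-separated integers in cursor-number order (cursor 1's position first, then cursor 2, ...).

After op 1 (move_left): buffer="czrlaaf" (len 7), cursors c1@0 c2@4, authorship .......
After op 2 (insert('x')): buffer="xczrlxaaf" (len 9), cursors c1@1 c2@6, authorship 1....2...
After op 3 (move_right): buffer="xczrlxaaf" (len 9), cursors c1@2 c2@7, authorship 1....2...
After op 4 (add_cursor(7)): buffer="xczrlxaaf" (len 9), cursors c1@2 c2@7 c3@7, authorship 1....2...

Answer: 2 7 7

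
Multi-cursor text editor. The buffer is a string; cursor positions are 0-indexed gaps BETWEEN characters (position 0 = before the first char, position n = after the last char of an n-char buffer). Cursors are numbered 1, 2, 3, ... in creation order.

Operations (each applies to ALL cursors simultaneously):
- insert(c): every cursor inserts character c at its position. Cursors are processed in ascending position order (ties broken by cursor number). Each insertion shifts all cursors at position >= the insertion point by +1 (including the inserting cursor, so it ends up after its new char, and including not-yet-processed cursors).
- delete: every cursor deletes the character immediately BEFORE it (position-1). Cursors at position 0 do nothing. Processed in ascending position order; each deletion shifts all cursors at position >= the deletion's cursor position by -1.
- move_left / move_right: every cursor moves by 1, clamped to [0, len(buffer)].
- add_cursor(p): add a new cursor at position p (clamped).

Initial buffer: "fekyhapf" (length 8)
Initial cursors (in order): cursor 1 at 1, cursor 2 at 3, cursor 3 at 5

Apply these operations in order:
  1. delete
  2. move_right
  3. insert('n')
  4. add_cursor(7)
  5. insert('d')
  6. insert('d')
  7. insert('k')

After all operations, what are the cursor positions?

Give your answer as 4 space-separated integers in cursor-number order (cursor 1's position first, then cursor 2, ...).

Answer: 5 10 15 19

Derivation:
After op 1 (delete): buffer="eyapf" (len 5), cursors c1@0 c2@1 c3@2, authorship .....
After op 2 (move_right): buffer="eyapf" (len 5), cursors c1@1 c2@2 c3@3, authorship .....
After op 3 (insert('n')): buffer="enynanpf" (len 8), cursors c1@2 c2@4 c3@6, authorship .1.2.3..
After op 4 (add_cursor(7)): buffer="enynanpf" (len 8), cursors c1@2 c2@4 c3@6 c4@7, authorship .1.2.3..
After op 5 (insert('d')): buffer="endyndandpdf" (len 12), cursors c1@3 c2@6 c3@9 c4@11, authorship .11.22.33.4.
After op 6 (insert('d')): buffer="enddynddanddpddf" (len 16), cursors c1@4 c2@8 c3@12 c4@15, authorship .111.222.333.44.
After op 7 (insert('k')): buffer="enddkynddkanddkpddkf" (len 20), cursors c1@5 c2@10 c3@15 c4@19, authorship .1111.2222.3333.444.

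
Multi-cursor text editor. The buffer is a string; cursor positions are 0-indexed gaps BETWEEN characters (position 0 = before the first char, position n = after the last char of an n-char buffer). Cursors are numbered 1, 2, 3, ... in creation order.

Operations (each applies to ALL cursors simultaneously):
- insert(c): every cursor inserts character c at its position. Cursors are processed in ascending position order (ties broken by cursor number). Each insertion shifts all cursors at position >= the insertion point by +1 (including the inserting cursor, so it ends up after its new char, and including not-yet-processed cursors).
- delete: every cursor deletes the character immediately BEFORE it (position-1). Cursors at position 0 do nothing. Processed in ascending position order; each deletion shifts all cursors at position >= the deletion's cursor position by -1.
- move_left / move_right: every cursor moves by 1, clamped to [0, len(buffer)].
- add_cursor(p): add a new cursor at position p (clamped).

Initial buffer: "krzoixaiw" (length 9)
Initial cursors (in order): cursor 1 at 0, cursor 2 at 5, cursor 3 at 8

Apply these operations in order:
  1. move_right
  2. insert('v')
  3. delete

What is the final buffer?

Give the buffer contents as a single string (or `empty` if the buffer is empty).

After op 1 (move_right): buffer="krzoixaiw" (len 9), cursors c1@1 c2@6 c3@9, authorship .........
After op 2 (insert('v')): buffer="kvrzoixvaiwv" (len 12), cursors c1@2 c2@8 c3@12, authorship .1.....2...3
After op 3 (delete): buffer="krzoixaiw" (len 9), cursors c1@1 c2@6 c3@9, authorship .........

Answer: krzoixaiw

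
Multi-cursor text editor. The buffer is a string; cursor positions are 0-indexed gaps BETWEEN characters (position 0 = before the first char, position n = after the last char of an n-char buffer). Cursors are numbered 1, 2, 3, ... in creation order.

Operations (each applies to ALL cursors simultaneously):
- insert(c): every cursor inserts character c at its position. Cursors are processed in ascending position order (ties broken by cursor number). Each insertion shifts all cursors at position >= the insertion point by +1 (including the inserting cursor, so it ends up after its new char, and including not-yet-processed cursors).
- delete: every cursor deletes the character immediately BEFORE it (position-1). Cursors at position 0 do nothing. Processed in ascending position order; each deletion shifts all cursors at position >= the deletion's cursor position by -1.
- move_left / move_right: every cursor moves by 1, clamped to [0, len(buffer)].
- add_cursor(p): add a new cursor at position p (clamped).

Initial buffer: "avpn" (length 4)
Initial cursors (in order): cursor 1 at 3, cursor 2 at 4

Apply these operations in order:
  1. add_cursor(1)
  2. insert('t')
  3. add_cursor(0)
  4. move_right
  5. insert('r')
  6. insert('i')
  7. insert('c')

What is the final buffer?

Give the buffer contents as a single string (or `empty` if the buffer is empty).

Answer: arictvricptnrictric

Derivation:
After op 1 (add_cursor(1)): buffer="avpn" (len 4), cursors c3@1 c1@3 c2@4, authorship ....
After op 2 (insert('t')): buffer="atvptnt" (len 7), cursors c3@2 c1@5 c2@7, authorship .3..1.2
After op 3 (add_cursor(0)): buffer="atvptnt" (len 7), cursors c4@0 c3@2 c1@5 c2@7, authorship .3..1.2
After op 4 (move_right): buffer="atvptnt" (len 7), cursors c4@1 c3@3 c1@6 c2@7, authorship .3..1.2
After op 5 (insert('r')): buffer="artvrptnrtr" (len 11), cursors c4@2 c3@5 c1@9 c2@11, authorship .43.3.1.122
After op 6 (insert('i')): buffer="aritvriptnritri" (len 15), cursors c4@3 c3@7 c1@12 c2@15, authorship .443.33.1.11222
After op 7 (insert('c')): buffer="arictvricptnrictric" (len 19), cursors c4@4 c3@9 c1@15 c2@19, authorship .4443.333.1.1112222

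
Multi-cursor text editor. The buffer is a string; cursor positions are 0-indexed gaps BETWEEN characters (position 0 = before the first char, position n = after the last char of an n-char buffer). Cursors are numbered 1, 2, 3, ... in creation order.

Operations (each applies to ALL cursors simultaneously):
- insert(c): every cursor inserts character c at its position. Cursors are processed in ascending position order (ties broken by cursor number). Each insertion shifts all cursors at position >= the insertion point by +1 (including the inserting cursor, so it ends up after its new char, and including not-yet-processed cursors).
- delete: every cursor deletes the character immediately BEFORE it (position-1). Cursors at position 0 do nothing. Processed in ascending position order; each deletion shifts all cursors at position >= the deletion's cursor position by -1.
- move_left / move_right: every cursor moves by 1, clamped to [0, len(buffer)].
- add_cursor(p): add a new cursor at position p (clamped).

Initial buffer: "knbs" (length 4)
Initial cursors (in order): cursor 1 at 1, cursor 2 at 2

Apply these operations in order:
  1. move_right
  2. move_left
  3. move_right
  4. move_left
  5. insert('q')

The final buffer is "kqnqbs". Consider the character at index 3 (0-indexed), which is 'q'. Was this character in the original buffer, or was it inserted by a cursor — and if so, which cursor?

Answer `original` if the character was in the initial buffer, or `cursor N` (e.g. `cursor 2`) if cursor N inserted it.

After op 1 (move_right): buffer="knbs" (len 4), cursors c1@2 c2@3, authorship ....
After op 2 (move_left): buffer="knbs" (len 4), cursors c1@1 c2@2, authorship ....
After op 3 (move_right): buffer="knbs" (len 4), cursors c1@2 c2@3, authorship ....
After op 4 (move_left): buffer="knbs" (len 4), cursors c1@1 c2@2, authorship ....
After op 5 (insert('q')): buffer="kqnqbs" (len 6), cursors c1@2 c2@4, authorship .1.2..
Authorship (.=original, N=cursor N): . 1 . 2 . .
Index 3: author = 2

Answer: cursor 2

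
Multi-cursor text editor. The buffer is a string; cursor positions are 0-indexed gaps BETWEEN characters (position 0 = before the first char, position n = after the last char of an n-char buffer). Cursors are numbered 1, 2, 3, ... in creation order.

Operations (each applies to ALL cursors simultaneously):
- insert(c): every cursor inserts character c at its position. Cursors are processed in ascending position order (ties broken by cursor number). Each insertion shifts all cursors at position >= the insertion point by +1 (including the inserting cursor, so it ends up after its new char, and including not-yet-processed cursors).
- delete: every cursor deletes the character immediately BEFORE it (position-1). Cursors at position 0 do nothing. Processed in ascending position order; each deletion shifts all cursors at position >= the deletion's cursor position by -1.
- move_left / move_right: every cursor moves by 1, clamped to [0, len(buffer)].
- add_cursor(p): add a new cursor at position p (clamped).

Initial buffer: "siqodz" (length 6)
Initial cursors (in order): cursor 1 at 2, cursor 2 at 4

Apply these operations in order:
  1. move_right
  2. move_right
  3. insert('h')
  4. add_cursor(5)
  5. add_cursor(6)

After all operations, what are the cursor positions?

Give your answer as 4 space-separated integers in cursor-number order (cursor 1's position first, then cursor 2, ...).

After op 1 (move_right): buffer="siqodz" (len 6), cursors c1@3 c2@5, authorship ......
After op 2 (move_right): buffer="siqodz" (len 6), cursors c1@4 c2@6, authorship ......
After op 3 (insert('h')): buffer="siqohdzh" (len 8), cursors c1@5 c2@8, authorship ....1..2
After op 4 (add_cursor(5)): buffer="siqohdzh" (len 8), cursors c1@5 c3@5 c2@8, authorship ....1..2
After op 5 (add_cursor(6)): buffer="siqohdzh" (len 8), cursors c1@5 c3@5 c4@6 c2@8, authorship ....1..2

Answer: 5 8 5 6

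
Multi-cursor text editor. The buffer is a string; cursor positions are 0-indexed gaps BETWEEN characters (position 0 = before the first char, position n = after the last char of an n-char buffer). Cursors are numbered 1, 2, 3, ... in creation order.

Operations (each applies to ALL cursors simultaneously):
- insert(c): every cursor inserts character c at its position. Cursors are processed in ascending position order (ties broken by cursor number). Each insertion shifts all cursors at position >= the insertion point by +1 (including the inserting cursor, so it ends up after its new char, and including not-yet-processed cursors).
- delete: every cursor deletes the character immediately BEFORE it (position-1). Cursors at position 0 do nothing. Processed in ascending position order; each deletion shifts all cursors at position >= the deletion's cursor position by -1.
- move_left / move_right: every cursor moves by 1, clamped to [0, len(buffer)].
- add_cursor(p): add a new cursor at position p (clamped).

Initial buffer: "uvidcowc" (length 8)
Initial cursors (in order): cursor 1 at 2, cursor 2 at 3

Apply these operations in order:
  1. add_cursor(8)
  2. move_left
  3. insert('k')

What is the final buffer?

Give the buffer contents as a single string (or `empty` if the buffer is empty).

After op 1 (add_cursor(8)): buffer="uvidcowc" (len 8), cursors c1@2 c2@3 c3@8, authorship ........
After op 2 (move_left): buffer="uvidcowc" (len 8), cursors c1@1 c2@2 c3@7, authorship ........
After op 3 (insert('k')): buffer="ukvkidcowkc" (len 11), cursors c1@2 c2@4 c3@10, authorship .1.2.....3.

Answer: ukvkidcowkc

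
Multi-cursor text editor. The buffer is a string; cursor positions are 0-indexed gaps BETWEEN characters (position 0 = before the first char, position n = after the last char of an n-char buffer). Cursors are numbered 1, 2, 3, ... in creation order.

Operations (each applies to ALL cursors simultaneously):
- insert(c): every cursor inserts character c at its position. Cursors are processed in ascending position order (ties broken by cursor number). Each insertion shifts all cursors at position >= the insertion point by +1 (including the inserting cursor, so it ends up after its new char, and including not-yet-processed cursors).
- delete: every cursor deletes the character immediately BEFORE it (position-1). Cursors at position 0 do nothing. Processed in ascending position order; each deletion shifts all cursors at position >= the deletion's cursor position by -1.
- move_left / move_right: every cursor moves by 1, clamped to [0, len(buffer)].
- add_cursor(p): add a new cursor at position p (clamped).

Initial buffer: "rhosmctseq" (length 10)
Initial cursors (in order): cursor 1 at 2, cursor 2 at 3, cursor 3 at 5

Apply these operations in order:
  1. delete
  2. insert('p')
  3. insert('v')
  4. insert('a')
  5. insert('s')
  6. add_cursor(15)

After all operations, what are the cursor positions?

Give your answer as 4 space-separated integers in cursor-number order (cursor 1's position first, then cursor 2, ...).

After op 1 (delete): buffer="rsctseq" (len 7), cursors c1@1 c2@1 c3@2, authorship .......
After op 2 (insert('p')): buffer="rppspctseq" (len 10), cursors c1@3 c2@3 c3@5, authorship .12.3.....
After op 3 (insert('v')): buffer="rppvvspvctseq" (len 13), cursors c1@5 c2@5 c3@8, authorship .1212.33.....
After op 4 (insert('a')): buffer="rppvvaaspvactseq" (len 16), cursors c1@7 c2@7 c3@11, authorship .121212.333.....
After op 5 (insert('s')): buffer="rppvvaassspvasctseq" (len 19), cursors c1@9 c2@9 c3@14, authorship .12121212.3333.....
After op 6 (add_cursor(15)): buffer="rppvvaassspvasctseq" (len 19), cursors c1@9 c2@9 c3@14 c4@15, authorship .12121212.3333.....

Answer: 9 9 14 15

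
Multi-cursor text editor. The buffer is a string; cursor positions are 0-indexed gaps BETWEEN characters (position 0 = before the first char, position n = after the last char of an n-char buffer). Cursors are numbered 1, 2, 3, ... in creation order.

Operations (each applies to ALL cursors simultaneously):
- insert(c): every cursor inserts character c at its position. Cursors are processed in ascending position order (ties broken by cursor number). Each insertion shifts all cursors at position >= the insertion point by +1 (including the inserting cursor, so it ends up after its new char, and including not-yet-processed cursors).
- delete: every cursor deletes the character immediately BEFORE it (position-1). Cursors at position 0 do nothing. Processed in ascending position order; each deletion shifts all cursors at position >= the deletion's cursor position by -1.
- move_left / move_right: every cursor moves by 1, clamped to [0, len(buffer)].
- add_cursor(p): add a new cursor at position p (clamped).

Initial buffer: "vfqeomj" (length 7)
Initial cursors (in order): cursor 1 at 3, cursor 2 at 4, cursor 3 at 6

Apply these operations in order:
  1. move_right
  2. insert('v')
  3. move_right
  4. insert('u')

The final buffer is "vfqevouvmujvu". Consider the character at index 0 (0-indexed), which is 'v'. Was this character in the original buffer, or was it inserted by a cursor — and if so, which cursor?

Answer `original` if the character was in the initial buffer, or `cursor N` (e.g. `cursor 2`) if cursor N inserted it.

After op 1 (move_right): buffer="vfqeomj" (len 7), cursors c1@4 c2@5 c3@7, authorship .......
After op 2 (insert('v')): buffer="vfqevovmjv" (len 10), cursors c1@5 c2@7 c3@10, authorship ....1.2..3
After op 3 (move_right): buffer="vfqevovmjv" (len 10), cursors c1@6 c2@8 c3@10, authorship ....1.2..3
After op 4 (insert('u')): buffer="vfqevouvmujvu" (len 13), cursors c1@7 c2@10 c3@13, authorship ....1.12.2.33
Authorship (.=original, N=cursor N): . . . . 1 . 1 2 . 2 . 3 3
Index 0: author = original

Answer: original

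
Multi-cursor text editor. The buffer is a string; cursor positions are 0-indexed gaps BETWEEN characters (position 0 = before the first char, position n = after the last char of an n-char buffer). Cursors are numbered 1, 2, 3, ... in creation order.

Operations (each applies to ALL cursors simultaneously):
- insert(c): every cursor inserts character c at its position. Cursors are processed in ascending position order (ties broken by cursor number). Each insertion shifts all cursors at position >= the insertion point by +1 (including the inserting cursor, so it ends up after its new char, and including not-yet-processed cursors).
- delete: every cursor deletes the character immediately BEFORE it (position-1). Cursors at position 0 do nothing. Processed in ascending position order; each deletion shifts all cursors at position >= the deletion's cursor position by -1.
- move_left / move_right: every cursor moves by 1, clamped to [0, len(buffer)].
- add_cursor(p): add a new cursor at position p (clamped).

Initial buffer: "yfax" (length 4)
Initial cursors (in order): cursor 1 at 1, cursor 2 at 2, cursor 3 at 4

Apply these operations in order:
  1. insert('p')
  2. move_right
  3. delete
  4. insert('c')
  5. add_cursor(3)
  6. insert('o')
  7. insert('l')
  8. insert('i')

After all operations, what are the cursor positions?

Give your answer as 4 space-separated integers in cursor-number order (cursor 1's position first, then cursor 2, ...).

After op 1 (insert('p')): buffer="ypfpaxp" (len 7), cursors c1@2 c2@4 c3@7, authorship .1.2..3
After op 2 (move_right): buffer="ypfpaxp" (len 7), cursors c1@3 c2@5 c3@7, authorship .1.2..3
After op 3 (delete): buffer="yppx" (len 4), cursors c1@2 c2@3 c3@4, authorship .12.
After op 4 (insert('c')): buffer="ypcpcxc" (len 7), cursors c1@3 c2@5 c3@7, authorship .1122.3
After op 5 (add_cursor(3)): buffer="ypcpcxc" (len 7), cursors c1@3 c4@3 c2@5 c3@7, authorship .1122.3
After op 6 (insert('o')): buffer="ypcoopcoxco" (len 11), cursors c1@5 c4@5 c2@8 c3@11, authorship .1114222.33
After op 7 (insert('l')): buffer="ypcoollpcolxcol" (len 15), cursors c1@7 c4@7 c2@11 c3@15, authorship .1114142222.333
After op 8 (insert('i')): buffer="ypcoolliipcolixcoli" (len 19), cursors c1@9 c4@9 c2@14 c3@19, authorship .1114141422222.3333

Answer: 9 14 19 9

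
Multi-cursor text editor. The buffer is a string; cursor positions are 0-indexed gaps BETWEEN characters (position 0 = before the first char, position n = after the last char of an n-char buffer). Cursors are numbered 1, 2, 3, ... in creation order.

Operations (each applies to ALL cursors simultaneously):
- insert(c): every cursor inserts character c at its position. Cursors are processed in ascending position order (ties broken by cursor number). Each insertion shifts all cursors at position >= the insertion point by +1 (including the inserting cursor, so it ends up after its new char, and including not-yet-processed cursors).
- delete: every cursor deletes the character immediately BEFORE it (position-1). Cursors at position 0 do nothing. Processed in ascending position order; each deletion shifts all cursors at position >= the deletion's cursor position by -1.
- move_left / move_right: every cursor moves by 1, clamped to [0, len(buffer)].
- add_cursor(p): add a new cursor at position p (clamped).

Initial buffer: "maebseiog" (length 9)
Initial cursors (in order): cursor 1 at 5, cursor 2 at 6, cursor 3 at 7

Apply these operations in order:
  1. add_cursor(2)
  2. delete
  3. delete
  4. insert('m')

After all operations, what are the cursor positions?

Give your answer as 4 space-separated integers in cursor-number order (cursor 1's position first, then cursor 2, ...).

After op 1 (add_cursor(2)): buffer="maebseiog" (len 9), cursors c4@2 c1@5 c2@6 c3@7, authorship .........
After op 2 (delete): buffer="mebog" (len 5), cursors c4@1 c1@3 c2@3 c3@3, authorship .....
After op 3 (delete): buffer="og" (len 2), cursors c1@0 c2@0 c3@0 c4@0, authorship ..
After op 4 (insert('m')): buffer="mmmmog" (len 6), cursors c1@4 c2@4 c3@4 c4@4, authorship 1234..

Answer: 4 4 4 4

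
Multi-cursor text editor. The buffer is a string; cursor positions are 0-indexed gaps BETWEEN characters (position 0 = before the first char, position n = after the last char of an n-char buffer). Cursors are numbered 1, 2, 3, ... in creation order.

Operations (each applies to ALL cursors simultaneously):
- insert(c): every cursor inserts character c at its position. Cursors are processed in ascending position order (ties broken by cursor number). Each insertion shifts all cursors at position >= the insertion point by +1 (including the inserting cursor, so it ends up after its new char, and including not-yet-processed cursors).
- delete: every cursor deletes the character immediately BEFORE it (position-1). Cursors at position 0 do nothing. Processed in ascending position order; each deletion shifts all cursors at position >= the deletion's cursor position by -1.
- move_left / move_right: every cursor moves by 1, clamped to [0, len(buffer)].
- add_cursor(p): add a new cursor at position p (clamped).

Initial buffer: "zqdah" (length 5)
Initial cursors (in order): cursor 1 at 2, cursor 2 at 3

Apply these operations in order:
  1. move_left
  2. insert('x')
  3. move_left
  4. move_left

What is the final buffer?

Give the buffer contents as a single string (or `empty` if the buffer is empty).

Answer: zxqxdah

Derivation:
After op 1 (move_left): buffer="zqdah" (len 5), cursors c1@1 c2@2, authorship .....
After op 2 (insert('x')): buffer="zxqxdah" (len 7), cursors c1@2 c2@4, authorship .1.2...
After op 3 (move_left): buffer="zxqxdah" (len 7), cursors c1@1 c2@3, authorship .1.2...
After op 4 (move_left): buffer="zxqxdah" (len 7), cursors c1@0 c2@2, authorship .1.2...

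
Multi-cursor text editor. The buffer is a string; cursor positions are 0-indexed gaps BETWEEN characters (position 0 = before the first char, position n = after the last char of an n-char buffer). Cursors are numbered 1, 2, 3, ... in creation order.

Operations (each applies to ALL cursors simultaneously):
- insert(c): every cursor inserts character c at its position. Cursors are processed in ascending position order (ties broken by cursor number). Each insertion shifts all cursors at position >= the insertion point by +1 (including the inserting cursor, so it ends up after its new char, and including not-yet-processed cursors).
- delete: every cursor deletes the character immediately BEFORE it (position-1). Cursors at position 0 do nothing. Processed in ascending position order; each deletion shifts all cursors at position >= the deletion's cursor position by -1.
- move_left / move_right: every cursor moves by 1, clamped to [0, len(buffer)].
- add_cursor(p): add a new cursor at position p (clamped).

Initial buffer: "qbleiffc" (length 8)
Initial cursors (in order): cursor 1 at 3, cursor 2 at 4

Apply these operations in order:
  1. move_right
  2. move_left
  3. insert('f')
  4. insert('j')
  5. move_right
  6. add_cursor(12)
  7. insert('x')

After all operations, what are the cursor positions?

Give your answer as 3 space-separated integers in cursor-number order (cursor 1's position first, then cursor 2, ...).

Answer: 7 11 15

Derivation:
After op 1 (move_right): buffer="qbleiffc" (len 8), cursors c1@4 c2@5, authorship ........
After op 2 (move_left): buffer="qbleiffc" (len 8), cursors c1@3 c2@4, authorship ........
After op 3 (insert('f')): buffer="qblfefiffc" (len 10), cursors c1@4 c2@6, authorship ...1.2....
After op 4 (insert('j')): buffer="qblfjefjiffc" (len 12), cursors c1@5 c2@8, authorship ...11.22....
After op 5 (move_right): buffer="qblfjefjiffc" (len 12), cursors c1@6 c2@9, authorship ...11.22....
After op 6 (add_cursor(12)): buffer="qblfjefjiffc" (len 12), cursors c1@6 c2@9 c3@12, authorship ...11.22....
After op 7 (insert('x')): buffer="qblfjexfjixffcx" (len 15), cursors c1@7 c2@11 c3@15, authorship ...11.122.2...3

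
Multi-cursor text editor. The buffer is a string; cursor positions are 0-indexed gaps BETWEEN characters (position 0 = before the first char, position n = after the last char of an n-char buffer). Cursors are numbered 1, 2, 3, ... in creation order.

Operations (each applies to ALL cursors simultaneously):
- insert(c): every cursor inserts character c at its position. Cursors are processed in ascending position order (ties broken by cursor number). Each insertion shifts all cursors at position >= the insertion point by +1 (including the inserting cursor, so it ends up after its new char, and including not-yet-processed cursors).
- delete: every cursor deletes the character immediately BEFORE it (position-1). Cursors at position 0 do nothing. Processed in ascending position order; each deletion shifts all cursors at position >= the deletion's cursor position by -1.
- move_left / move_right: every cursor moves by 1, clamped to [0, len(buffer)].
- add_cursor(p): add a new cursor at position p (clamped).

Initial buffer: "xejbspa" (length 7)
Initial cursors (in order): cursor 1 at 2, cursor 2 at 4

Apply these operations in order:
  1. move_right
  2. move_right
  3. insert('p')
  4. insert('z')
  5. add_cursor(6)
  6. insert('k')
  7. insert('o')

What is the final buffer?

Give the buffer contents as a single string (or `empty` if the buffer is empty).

Answer: xejbpzkkoosppzkoa

Derivation:
After op 1 (move_right): buffer="xejbspa" (len 7), cursors c1@3 c2@5, authorship .......
After op 2 (move_right): buffer="xejbspa" (len 7), cursors c1@4 c2@6, authorship .......
After op 3 (insert('p')): buffer="xejbpsppa" (len 9), cursors c1@5 c2@8, authorship ....1..2.
After op 4 (insert('z')): buffer="xejbpzsppza" (len 11), cursors c1@6 c2@10, authorship ....11..22.
After op 5 (add_cursor(6)): buffer="xejbpzsppza" (len 11), cursors c1@6 c3@6 c2@10, authorship ....11..22.
After op 6 (insert('k')): buffer="xejbpzkksppzka" (len 14), cursors c1@8 c3@8 c2@13, authorship ....1113..222.
After op 7 (insert('o')): buffer="xejbpzkkoosppzkoa" (len 17), cursors c1@10 c3@10 c2@16, authorship ....111313..2222.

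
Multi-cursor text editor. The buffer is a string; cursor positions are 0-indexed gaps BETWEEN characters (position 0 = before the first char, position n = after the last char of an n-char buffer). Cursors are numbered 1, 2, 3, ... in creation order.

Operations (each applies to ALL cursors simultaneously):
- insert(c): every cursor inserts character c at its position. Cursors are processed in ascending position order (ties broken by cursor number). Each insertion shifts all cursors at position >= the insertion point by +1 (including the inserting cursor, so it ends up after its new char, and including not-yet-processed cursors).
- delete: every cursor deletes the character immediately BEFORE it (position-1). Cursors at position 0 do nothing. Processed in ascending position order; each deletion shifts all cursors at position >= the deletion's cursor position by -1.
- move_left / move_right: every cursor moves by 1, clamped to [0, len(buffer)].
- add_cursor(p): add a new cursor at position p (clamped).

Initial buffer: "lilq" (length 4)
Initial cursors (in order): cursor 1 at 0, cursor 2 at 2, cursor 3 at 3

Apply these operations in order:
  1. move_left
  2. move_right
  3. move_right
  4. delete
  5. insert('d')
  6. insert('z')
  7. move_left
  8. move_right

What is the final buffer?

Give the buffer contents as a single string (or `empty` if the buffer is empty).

After op 1 (move_left): buffer="lilq" (len 4), cursors c1@0 c2@1 c3@2, authorship ....
After op 2 (move_right): buffer="lilq" (len 4), cursors c1@1 c2@2 c3@3, authorship ....
After op 3 (move_right): buffer="lilq" (len 4), cursors c1@2 c2@3 c3@4, authorship ....
After op 4 (delete): buffer="l" (len 1), cursors c1@1 c2@1 c3@1, authorship .
After op 5 (insert('d')): buffer="lddd" (len 4), cursors c1@4 c2@4 c3@4, authorship .123
After op 6 (insert('z')): buffer="ldddzzz" (len 7), cursors c1@7 c2@7 c3@7, authorship .123123
After op 7 (move_left): buffer="ldddzzz" (len 7), cursors c1@6 c2@6 c3@6, authorship .123123
After op 8 (move_right): buffer="ldddzzz" (len 7), cursors c1@7 c2@7 c3@7, authorship .123123

Answer: ldddzzz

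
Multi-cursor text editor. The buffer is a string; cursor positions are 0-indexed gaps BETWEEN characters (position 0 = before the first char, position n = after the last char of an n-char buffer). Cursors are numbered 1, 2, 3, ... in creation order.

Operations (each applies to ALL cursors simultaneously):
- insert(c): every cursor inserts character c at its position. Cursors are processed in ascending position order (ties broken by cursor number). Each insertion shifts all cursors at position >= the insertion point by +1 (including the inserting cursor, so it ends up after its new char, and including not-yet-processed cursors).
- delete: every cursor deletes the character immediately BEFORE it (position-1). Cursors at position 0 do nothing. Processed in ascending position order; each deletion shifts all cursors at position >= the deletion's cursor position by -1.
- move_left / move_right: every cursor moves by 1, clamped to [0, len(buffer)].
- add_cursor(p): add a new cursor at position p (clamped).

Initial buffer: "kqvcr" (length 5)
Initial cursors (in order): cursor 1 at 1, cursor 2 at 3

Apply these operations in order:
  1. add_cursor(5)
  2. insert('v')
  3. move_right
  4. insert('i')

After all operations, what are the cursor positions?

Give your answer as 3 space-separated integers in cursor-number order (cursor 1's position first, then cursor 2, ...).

Answer: 4 8 11

Derivation:
After op 1 (add_cursor(5)): buffer="kqvcr" (len 5), cursors c1@1 c2@3 c3@5, authorship .....
After op 2 (insert('v')): buffer="kvqvvcrv" (len 8), cursors c1@2 c2@5 c3@8, authorship .1..2..3
After op 3 (move_right): buffer="kvqvvcrv" (len 8), cursors c1@3 c2@6 c3@8, authorship .1..2..3
After op 4 (insert('i')): buffer="kvqivvcirvi" (len 11), cursors c1@4 c2@8 c3@11, authorship .1.1.2.2.33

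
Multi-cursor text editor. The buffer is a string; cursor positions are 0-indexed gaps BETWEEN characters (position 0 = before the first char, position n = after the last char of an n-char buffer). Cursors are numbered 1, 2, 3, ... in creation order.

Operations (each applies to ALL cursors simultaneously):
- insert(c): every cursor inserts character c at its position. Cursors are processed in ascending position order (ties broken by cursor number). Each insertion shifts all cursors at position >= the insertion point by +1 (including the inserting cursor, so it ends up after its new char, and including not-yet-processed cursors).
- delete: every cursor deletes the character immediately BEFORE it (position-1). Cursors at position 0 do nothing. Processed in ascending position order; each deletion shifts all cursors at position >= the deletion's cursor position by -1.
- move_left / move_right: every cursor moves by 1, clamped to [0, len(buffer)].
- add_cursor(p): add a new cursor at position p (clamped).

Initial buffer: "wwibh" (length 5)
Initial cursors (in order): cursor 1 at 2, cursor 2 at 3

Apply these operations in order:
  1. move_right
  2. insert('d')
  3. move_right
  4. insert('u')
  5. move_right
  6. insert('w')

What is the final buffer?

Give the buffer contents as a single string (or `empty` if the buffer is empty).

After op 1 (move_right): buffer="wwibh" (len 5), cursors c1@3 c2@4, authorship .....
After op 2 (insert('d')): buffer="wwidbdh" (len 7), cursors c1@4 c2@6, authorship ...1.2.
After op 3 (move_right): buffer="wwidbdh" (len 7), cursors c1@5 c2@7, authorship ...1.2.
After op 4 (insert('u')): buffer="wwidbudhu" (len 9), cursors c1@6 c2@9, authorship ...1.12.2
After op 5 (move_right): buffer="wwidbudhu" (len 9), cursors c1@7 c2@9, authorship ...1.12.2
After op 6 (insert('w')): buffer="wwidbudwhuw" (len 11), cursors c1@8 c2@11, authorship ...1.121.22

Answer: wwidbudwhuw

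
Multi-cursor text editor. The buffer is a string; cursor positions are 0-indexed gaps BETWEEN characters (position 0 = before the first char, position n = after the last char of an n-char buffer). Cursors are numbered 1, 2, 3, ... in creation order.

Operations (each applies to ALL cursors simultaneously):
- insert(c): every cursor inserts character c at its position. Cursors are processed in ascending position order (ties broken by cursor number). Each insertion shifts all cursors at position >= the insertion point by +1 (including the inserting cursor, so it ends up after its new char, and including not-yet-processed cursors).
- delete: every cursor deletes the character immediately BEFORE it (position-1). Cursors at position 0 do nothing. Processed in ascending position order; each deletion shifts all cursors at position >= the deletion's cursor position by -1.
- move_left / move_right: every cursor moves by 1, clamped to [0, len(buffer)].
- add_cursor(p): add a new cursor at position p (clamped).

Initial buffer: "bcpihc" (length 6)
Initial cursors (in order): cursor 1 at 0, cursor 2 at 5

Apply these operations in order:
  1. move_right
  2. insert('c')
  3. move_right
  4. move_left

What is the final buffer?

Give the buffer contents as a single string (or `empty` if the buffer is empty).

Answer: bccpihcc

Derivation:
After op 1 (move_right): buffer="bcpihc" (len 6), cursors c1@1 c2@6, authorship ......
After op 2 (insert('c')): buffer="bccpihcc" (len 8), cursors c1@2 c2@8, authorship .1.....2
After op 3 (move_right): buffer="bccpihcc" (len 8), cursors c1@3 c2@8, authorship .1.....2
After op 4 (move_left): buffer="bccpihcc" (len 8), cursors c1@2 c2@7, authorship .1.....2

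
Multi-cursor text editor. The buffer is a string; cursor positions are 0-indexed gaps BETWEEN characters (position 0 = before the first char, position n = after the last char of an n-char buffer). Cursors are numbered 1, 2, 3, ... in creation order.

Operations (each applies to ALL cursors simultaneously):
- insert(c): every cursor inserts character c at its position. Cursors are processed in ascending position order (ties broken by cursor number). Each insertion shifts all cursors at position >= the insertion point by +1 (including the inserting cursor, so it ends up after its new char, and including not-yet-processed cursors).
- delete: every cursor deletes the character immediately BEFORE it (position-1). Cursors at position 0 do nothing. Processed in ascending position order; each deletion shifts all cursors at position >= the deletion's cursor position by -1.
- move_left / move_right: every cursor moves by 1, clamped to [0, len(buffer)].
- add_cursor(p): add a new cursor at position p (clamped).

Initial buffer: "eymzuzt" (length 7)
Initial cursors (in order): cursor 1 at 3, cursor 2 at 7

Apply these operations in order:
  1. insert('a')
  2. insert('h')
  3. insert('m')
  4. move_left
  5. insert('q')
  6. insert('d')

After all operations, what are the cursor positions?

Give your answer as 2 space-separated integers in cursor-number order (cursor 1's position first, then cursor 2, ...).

Answer: 7 16

Derivation:
After op 1 (insert('a')): buffer="eymazuzta" (len 9), cursors c1@4 c2@9, authorship ...1....2
After op 2 (insert('h')): buffer="eymahzuztah" (len 11), cursors c1@5 c2@11, authorship ...11....22
After op 3 (insert('m')): buffer="eymahmzuztahm" (len 13), cursors c1@6 c2@13, authorship ...111....222
After op 4 (move_left): buffer="eymahmzuztahm" (len 13), cursors c1@5 c2@12, authorship ...111....222
After op 5 (insert('q')): buffer="eymahqmzuztahqm" (len 15), cursors c1@6 c2@14, authorship ...1111....2222
After op 6 (insert('d')): buffer="eymahqdmzuztahqdm" (len 17), cursors c1@7 c2@16, authorship ...11111....22222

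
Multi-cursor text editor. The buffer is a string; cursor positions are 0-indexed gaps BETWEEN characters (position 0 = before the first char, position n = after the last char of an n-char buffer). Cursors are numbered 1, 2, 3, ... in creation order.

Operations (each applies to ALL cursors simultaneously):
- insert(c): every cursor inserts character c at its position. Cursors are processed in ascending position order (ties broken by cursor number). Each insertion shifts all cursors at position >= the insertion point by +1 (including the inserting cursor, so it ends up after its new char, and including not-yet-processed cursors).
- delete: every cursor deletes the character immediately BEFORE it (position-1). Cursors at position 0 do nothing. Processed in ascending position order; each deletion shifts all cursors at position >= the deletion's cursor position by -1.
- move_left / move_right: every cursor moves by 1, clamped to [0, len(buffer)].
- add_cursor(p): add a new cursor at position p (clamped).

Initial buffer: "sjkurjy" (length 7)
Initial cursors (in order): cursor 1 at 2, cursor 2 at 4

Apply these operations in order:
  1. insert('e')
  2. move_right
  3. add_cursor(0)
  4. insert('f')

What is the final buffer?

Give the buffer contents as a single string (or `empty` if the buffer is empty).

After op 1 (insert('e')): buffer="sjekuerjy" (len 9), cursors c1@3 c2@6, authorship ..1..2...
After op 2 (move_right): buffer="sjekuerjy" (len 9), cursors c1@4 c2@7, authorship ..1..2...
After op 3 (add_cursor(0)): buffer="sjekuerjy" (len 9), cursors c3@0 c1@4 c2@7, authorship ..1..2...
After op 4 (insert('f')): buffer="fsjekfuerfjy" (len 12), cursors c3@1 c1@6 c2@10, authorship 3..1.1.2.2..

Answer: fsjekfuerfjy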